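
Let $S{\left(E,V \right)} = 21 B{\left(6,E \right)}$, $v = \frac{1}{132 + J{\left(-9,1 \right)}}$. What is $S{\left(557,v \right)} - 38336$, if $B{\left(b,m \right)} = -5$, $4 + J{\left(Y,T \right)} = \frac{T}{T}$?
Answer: $-38441$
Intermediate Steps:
$J{\left(Y,T \right)} = -3$ ($J{\left(Y,T \right)} = -4 + \frac{T}{T} = -4 + 1 = -3$)
$v = \frac{1}{129}$ ($v = \frac{1}{132 - 3} = \frac{1}{129} \approx 0.0077519$)
$S{\left(E,V \right)} = -105$ ($S{\left(E,V \right)} = 21 \left(-5\right) = -105$)
$S{\left(557,v \right)} - 38336 = -105 - 38336 = -38441$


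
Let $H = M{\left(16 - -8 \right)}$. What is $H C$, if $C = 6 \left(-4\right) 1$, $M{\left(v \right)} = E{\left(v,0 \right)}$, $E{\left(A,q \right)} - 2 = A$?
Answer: $-624$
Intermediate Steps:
$E{\left(A,q \right)} = 2 + A$
$M{\left(v \right)} = 2 + v$
$H = 26$ ($H = 2 + \left(16 - -8\right) = 2 + \left(16 + 8\right) = 2 + 24 = 26$)
$C = -24$ ($C = \left(-24\right) 1 = -24$)
$H C = 26 \left(-24\right) = -624$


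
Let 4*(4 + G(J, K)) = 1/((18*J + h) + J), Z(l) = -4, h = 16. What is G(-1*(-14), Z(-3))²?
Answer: 20349121/1272384 ≈ 15.993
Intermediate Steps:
G(J, K) = -4 + 1/(4*(16 + 19*J)) (G(J, K) = -4 + 1/(4*((18*J + 16) + J)) = -4 + 1/(4*((16 + 18*J) + J)) = -4 + 1/(4*(16 + 19*J)))
G(-1*(-14), Z(-3))² = ((-255 - (-304)*(-14))/(4*(16 + 19*(-1*(-14)))))² = ((-255 - 304*14)/(4*(16 + 19*14)))² = ((-255 - 4256)/(4*(16 + 266)))² = ((¼)*(-4511)/282)² = ((¼)*(1/282)*(-4511))² = (-4511/1128)² = 20349121/1272384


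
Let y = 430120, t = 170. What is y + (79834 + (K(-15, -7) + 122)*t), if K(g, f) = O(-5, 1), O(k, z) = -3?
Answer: 530184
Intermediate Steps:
K(g, f) = -3
y + (79834 + (K(-15, -7) + 122)*t) = 430120 + (79834 + (-3 + 122)*170) = 430120 + (79834 + 119*170) = 430120 + (79834 + 20230) = 430120 + 100064 = 530184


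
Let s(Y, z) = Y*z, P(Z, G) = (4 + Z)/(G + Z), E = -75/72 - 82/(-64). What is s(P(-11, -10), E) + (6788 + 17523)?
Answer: 7001591/288 ≈ 24311.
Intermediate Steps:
E = 23/96 (E = -75*1/72 - 82*(-1/64) = -25/24 + 41/32 = 23/96 ≈ 0.23958)
P(Z, G) = (4 + Z)/(G + Z)
s(P(-11, -10), E) + (6788 + 17523) = ((4 - 11)/(-10 - 11))*(23/96) + (6788 + 17523) = (-7/(-21))*(23/96) + 24311 = -1/21*(-7)*(23/96) + 24311 = (⅓)*(23/96) + 24311 = 23/288 + 24311 = 7001591/288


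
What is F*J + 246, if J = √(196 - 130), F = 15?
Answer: 246 + 15*√66 ≈ 367.86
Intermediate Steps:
J = √66 ≈ 8.1240
F*J + 246 = 15*√66 + 246 = 246 + 15*√66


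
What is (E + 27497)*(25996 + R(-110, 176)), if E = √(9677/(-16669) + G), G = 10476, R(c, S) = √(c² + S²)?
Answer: 2*(12998 + 11*√89)*(458347493 + √2910653551123)/16669 ≈ 7.2320e+8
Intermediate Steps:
R(c, S) = √(S² + c²)
E = √2910653551123/16669 (E = √(9677/(-16669) + 10476) = √(9677*(-1/16669) + 10476) = √(-9677/16669 + 10476) = √(174614767/16669) = √2910653551123/16669 ≈ 102.35)
(E + 27497)*(25996 + R(-110, 176)) = (√2910653551123/16669 + 27497)*(25996 + √(176² + (-110)²)) = (27497 + √2910653551123/16669)*(25996 + √(30976 + 12100)) = (27497 + √2910653551123/16669)*(25996 + √43076) = (27497 + √2910653551123/16669)*(25996 + 22*√89) = (25996 + 22*√89)*(27497 + √2910653551123/16669)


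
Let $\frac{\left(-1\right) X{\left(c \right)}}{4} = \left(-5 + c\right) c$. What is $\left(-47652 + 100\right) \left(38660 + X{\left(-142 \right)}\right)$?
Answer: $2132041472$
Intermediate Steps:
$X{\left(c \right)} = - 4 c \left(-5 + c\right)$ ($X{\left(c \right)} = - 4 \left(-5 + c\right) c = - 4 c \left(-5 + c\right)$)
$\left(-47652 + 100\right) \left(38660 + X{\left(-142 \right)}\right) = \left(-47652 + 100\right) \left(38660 + 4 \left(-142\right) \left(5 - -142\right)\right) = - 47552 \left(38660 + 4 \left(-142\right) \left(5 + 142\right)\right) = - 47552 \left(38660 + 4 \left(-142\right) 147\right) = - 47552 \left(38660 - 83496\right) = \left(-47552\right) \left(-44836\right) = 2132041472$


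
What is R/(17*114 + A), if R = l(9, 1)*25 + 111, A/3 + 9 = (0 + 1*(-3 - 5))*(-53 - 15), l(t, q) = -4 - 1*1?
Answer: -14/3543 ≈ -0.0039515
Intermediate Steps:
l(t, q) = -5 (l(t, q) = -4 - 1 = -5)
A = 1605 (A = -27 + 3*((0 + 1*(-3 - 5))*(-53 - 15)) = -27 + 3*((0 + 1*(-8))*(-68)) = -27 + 3*((0 - 8)*(-68)) = -27 + 3*(-8*(-68)) = -27 + 3*544 = -27 + 1632 = 1605)
R = -14 (R = -5*25 + 111 = -125 + 111 = -14)
R/(17*114 + A) = -14/(17*114 + 1605) = -14/(1938 + 1605) = -14/3543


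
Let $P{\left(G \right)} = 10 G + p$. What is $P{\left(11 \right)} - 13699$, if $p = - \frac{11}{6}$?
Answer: $- \frac{81545}{6} \approx -13591.0$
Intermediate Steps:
$p = - \frac{11}{6}$ ($p = \left(-11\right) \frac{1}{6} = - \frac{11}{6} \approx -1.8333$)
$P{\left(G \right)} = - \frac{11}{6} + 10 G$ ($P{\left(G \right)} = 10 G - \frac{11}{6} = - \frac{11}{6} + 10 G$)
$P{\left(11 \right)} - 13699 = \left(- \frac{11}{6} + 10 \cdot 11\right) - 13699 = \left(- \frac{11}{6} + 110\right) - 13699 = \frac{649}{6} - 13699 = - \frac{81545}{6}$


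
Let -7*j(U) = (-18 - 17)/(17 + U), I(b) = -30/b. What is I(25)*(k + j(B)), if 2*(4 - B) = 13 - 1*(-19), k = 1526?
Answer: -9162/5 ≈ -1832.4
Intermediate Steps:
B = -12 (B = 4 - (13 - 1*(-19))/2 = 4 - (13 + 19)/2 = 4 - ½*32 = 4 - 16 = -12)
j(U) = 5/(17 + U) (j(U) = -(-18 - 17)/(7*(17 + U)) = -(-5)/(17 + U) = 5/(17 + U))
I(25)*(k + j(B)) = (-30/25)*(1526 + 5/(17 - 12)) = (-30*1/25)*(1526 + 5/5) = -6*(1526 + 5*(⅕))/5 = -6*(1526 + 1)/5 = -6/5*1527 = -9162/5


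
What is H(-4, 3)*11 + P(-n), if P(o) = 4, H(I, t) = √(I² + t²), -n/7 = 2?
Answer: 59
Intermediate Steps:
n = -14 (n = -7*2 = -14)
H(-4, 3)*11 + P(-n) = √((-4)² + 3²)*11 + 4 = √(16 + 9)*11 + 4 = √25*11 + 4 = 5*11 + 4 = 55 + 4 = 59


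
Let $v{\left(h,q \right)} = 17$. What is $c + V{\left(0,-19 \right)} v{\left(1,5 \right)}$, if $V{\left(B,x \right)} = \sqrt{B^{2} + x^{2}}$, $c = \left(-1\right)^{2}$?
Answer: $324$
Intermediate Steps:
$c = 1$
$c + V{\left(0,-19 \right)} v{\left(1,5 \right)} = 1 + \sqrt{0^{2} + \left(-19\right)^{2}} \cdot 17 = 1 + \sqrt{0 + 361} \cdot 17 = 1 + \sqrt{361} \cdot 17 = 1 + 19 \cdot 17 = 1 + 323 = 324$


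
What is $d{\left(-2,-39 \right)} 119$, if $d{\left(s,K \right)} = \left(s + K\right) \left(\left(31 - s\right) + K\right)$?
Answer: $29274$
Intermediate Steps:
$d{\left(s,K \right)} = \left(K + s\right) \left(31 + K - s\right)$
$d{\left(-2,-39 \right)} 119 = \left(\left(-39\right)^{2} - \left(-2\right)^{2} + 31 \left(-39\right) + 31 \left(-2\right)\right) 119 = \left(1521 - 4 - 1209 - 62\right) 119 = 246 \cdot 119 = 29274$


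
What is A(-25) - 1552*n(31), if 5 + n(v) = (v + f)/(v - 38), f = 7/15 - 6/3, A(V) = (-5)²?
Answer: 1503409/105 ≈ 14318.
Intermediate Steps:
A(V) = 25
f = -23/15 (f = 7*(1/15) - 6*⅓ = 7/15 - 2 = -23/15 ≈ -1.5333)
n(v) = -5 + (-23/15 + v)/(-38 + v) (n(v) = -5 + (v - 23/15)/(v - 38) = -5 + (-23/15 + v)/(-38 + v))
A(-25) - 1552*n(31) = 25 - 1552*(2827 - 60*31)/(15*(-38 + 31)) = 25 - 1552*(2827 - 1860)/(15*(-7)) = 25 - 1552*(-1)*967/(15*7) = 25 - 1552*(-967/105) = 25 + 1500784/105 = 1503409/105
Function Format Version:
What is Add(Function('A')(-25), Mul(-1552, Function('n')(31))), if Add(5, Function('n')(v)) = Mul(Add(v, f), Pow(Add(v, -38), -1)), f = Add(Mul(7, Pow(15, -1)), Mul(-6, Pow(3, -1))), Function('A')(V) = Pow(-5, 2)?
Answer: Rational(1503409, 105) ≈ 14318.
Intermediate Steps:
Function('A')(V) = 25
f = Rational(-23, 15) (f = Add(Mul(7, Rational(1, 15)), Mul(-6, Rational(1, 3))) = Add(Rational(7, 15), -2) = Rational(-23, 15) ≈ -1.5333)
Function('n')(v) = Add(-5, Mul(Pow(Add(-38, v), -1), Add(Rational(-23, 15), v))) (Function('n')(v) = Add(-5, Mul(Add(v, Rational(-23, 15)), Pow(Add(v, -38), -1))) = Add(-5, Mul(Add(Rational(-23, 15), v), Pow(Add(-38, v), -1))) = Add(-5, Mul(Pow(Add(-38, v), -1), Add(Rational(-23, 15), v))))
Add(Function('A')(-25), Mul(-1552, Function('n')(31))) = Add(25, Mul(-1552, Mul(Rational(1, 15), Pow(Add(-38, 31), -1), Add(2827, Mul(-60, 31))))) = Add(25, Mul(-1552, Mul(Rational(1, 15), Pow(-7, -1), Add(2827, -1860)))) = Add(25, Mul(-1552, Mul(Rational(1, 15), Rational(-1, 7), 967))) = Add(25, Mul(-1552, Rational(-967, 105))) = Add(25, Rational(1500784, 105)) = Rational(1503409, 105)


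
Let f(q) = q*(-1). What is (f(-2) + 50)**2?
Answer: 2704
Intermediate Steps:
f(q) = -q
(f(-2) + 50)**2 = (-1*(-2) + 50)**2 = (2 + 50)**2 = 52**2 = 2704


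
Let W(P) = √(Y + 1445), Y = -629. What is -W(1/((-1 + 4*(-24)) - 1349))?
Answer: -4*√51 ≈ -28.566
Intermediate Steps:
W(P) = 4*√51 (W(P) = √(-629 + 1445) = √816 = 4*√51)
-W(1/((-1 + 4*(-24)) - 1349)) = -4*√51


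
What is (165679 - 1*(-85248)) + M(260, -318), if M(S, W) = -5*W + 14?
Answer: 252531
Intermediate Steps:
M(S, W) = 14 - 5*W
(165679 - 1*(-85248)) + M(260, -318) = (165679 - 1*(-85248)) + (14 - 5*(-318)) = (165679 + 85248) + (14 + 1590) = 250927 + 1604 = 252531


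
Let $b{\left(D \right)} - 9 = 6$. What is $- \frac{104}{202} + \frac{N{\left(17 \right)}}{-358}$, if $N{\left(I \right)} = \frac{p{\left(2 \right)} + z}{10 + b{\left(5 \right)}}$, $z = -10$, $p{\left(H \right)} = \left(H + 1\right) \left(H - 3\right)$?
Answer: $- \frac{464087}{903950} \approx -0.5134$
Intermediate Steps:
$b{\left(D \right)} = 15$ ($b{\left(D \right)} = 9 + 6 = 15$)
$p{\left(H \right)} = \left(1 + H\right) \left(-3 + H\right)$
$N{\left(I \right)} = - \frac{13}{25}$ ($N{\left(I \right)} = \frac{\left(-3 + 2^{2} - 4\right) - 10}{10 + 15} = \frac{\left(-3 + 4 - 4\right) - 10}{25} = \left(-3 - 10\right) \frac{1}{25} = \left(-13\right) \frac{1}{25} = - \frac{13}{25}$)
$- \frac{104}{202} + \frac{N{\left(17 \right)}}{-358} = - \frac{104}{202} - \frac{13}{25 \left(-358\right)} = \left(-104\right) \frac{1}{202} - - \frac{13}{8950} = - \frac{52}{101} + \frac{13}{8950} = - \frac{464087}{903950}$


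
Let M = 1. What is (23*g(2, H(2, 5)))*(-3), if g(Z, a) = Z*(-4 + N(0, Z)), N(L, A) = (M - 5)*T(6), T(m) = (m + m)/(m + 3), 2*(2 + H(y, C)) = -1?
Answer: 1288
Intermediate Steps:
H(y, C) = -5/2 (H(y, C) = -2 + (½)*(-1) = -2 - ½ = -5/2)
T(m) = 2*m/(3 + m) (T(m) = (2*m)/(3 + m) = 2*m/(3 + m))
N(L, A) = -16/3 (N(L, A) = (1 - 5)*(2*6/(3 + 6)) = -8*6/9 = -4*4/3 = -16/3)
g(Z, a) = -28*Z/3 (g(Z, a) = Z*(-4 - 16/3) = Z*(-28/3) = -28*Z/3)
(23*g(2, H(2, 5)))*(-3) = (23*(-28/3*2))*(-3) = (23*(-56/3))*(-3) = -1288/3*(-3) = 1288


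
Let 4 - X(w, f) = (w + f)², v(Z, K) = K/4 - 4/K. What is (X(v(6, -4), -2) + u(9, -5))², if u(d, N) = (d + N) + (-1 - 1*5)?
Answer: 4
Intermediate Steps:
v(Z, K) = -4/K + K/4 (v(Z, K) = K*(¼) - 4/K = K/4 - 4/K = -4/K + K/4)
X(w, f) = 4 - (f + w)² (X(w, f) = 4 - (w + f)² = 4 - (f + w)²)
u(d, N) = -6 + N + d (u(d, N) = (N + d) + (-1 - 5) = (N + d) - 6 = -6 + N + d)
(X(v(6, -4), -2) + u(9, -5))² = ((4 - (-2 + (-4/(-4) + (¼)*(-4)))²) + (-6 - 5 + 9))² = ((4 - (-2 + (-4*(-¼) - 1))²) - 2)² = ((4 - (-2 + (1 - 1))²) - 2)² = ((4 - (-2 + 0)²) - 2)² = ((4 - 1*(-2)²) - 2)² = ((4 - 1*4) - 2)² = ((4 - 4) - 2)² = (0 - 2)² = (-2)² = 4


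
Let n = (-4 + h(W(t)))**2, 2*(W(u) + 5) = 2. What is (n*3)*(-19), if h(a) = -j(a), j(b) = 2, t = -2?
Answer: -2052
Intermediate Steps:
W(u) = -4 (W(u) = -5 + (1/2)*2 = -5 + 1 = -4)
h(a) = -2 (h(a) = -1*2 = -2)
n = 36 (n = (-4 - 2)**2 = (-6)**2 = 36)
(n*3)*(-19) = (36*3)*(-19) = 108*(-19) = -2052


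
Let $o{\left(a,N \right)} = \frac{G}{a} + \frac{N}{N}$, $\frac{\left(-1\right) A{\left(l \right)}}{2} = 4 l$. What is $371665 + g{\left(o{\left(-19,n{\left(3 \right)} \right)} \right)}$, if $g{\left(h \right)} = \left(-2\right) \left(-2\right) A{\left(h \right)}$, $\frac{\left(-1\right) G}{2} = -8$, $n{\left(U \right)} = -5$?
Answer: $\frac{7061539}{19} \approx 3.7166 \cdot 10^{5}$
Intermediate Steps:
$G = 16$ ($G = \left(-2\right) \left(-8\right) = 16$)
$A{\left(l \right)} = - 8 l$ ($A{\left(l \right)} = - 2 \cdot 4 l = - 8 l$)
$o{\left(a,N \right)} = 1 + \frac{16}{a}$ ($o{\left(a,N \right)} = \frac{16}{a} + \frac{N}{N} = \frac{16}{a} + 1 = 1 + \frac{16}{a}$)
$g{\left(h \right)} = - 32 h$ ($g{\left(h \right)} = \left(-2\right) \left(-2\right) \left(- 8 h\right) = 4 \left(- 8 h\right) = - 32 h$)
$371665 + g{\left(o{\left(-19,n{\left(3 \right)} \right)} \right)} = 371665 - 32 \frac{16 - 19}{-19} = 371665 - 32 \left(\left(- \frac{1}{19}\right) \left(-3\right)\right) = 371665 - \frac{96}{19} = \frac{7061539}{19}$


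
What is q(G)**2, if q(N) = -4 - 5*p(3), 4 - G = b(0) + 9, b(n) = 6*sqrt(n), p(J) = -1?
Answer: 1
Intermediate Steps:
G = -5 (G = 4 - (6*sqrt(0) + 9) = 4 - (6*0 + 9) = 4 - (0 + 9) = 4 - 1*9 = 4 - 9 = -5)
q(N) = 1 (q(N) = -4 - 5*(-1) = -4 + 5 = 1)
q(G)**2 = 1**2 = 1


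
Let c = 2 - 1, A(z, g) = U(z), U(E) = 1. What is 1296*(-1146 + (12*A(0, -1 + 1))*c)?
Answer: -1469664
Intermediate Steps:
A(z, g) = 1
c = 1
1296*(-1146 + (12*A(0, -1 + 1))*c) = 1296*(-1146 + (12*1)*1) = 1296*(-1146 + 12*1) = 1296*(-1146 + 12) = 1296*(-1134) = -1469664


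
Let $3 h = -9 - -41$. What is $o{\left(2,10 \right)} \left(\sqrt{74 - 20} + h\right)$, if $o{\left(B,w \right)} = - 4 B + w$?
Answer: $\frac{64}{3} + 6 \sqrt{6} \approx 36.03$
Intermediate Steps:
$o{\left(B,w \right)} = w - 4 B$
$h = \frac{32}{3}$ ($h = \frac{-9 - -41}{3} = \frac{-9 + 41}{3} = \frac{1}{3} \cdot 32 = \frac{32}{3} \approx 10.667$)
$o{\left(2,10 \right)} \left(\sqrt{74 - 20} + h\right) = \left(10 - 8\right) \left(\sqrt{74 - 20} + \frac{32}{3}\right) = \left(10 - 8\right) \left(\sqrt{54} + \frac{32}{3}\right) = 2 \left(3 \sqrt{6} + \frac{32}{3}\right) = 2 \left(\frac{32}{3} + 3 \sqrt{6}\right) = \frac{64}{3} + 6 \sqrt{6}$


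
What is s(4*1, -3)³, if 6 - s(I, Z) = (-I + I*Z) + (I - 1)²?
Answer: 2197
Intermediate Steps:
s(I, Z) = 6 + I - (-1 + I)² - I*Z (s(I, Z) = 6 - ((-I + I*Z) + (I - 1)²) = 6 - ((-I + I*Z) + (-1 + I)²) = 6 - ((-1 + I)² - I + I*Z) = 6 + (I - (-1 + I)² - I*Z) = 6 + I - (-1 + I)² - I*Z)
s(4*1, -3)³ = (6 + 4*1 - (-1 + 4*1)² - 1*4*1*(-3))³ = (6 + 4 - (-1 + 4)² - 1*4*(-3))³ = (6 + 4 - 1*3² + 12)³ = (6 + 4 - 1*9 + 12)³ = (6 + 4 - 9 + 12)³ = 13³ = 2197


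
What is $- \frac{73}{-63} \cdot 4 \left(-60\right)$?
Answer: $- \frac{5840}{21} \approx -278.1$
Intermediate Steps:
$- \frac{73}{-63} \cdot 4 \left(-60\right) = \left(-73\right) \left(- \frac{1}{63}\right) 4 \left(-60\right) = \frac{73}{63} \cdot 4 \left(-60\right) = \frac{292}{63} \left(-60\right) = - \frac{5840}{21}$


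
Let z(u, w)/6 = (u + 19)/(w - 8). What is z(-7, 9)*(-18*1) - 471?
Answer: -1767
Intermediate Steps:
z(u, w) = 6*(19 + u)/(-8 + w) (z(u, w) = 6*((u + 19)/(w - 8)) = 6*((19 + u)/(-8 + w)) = 6*(19 + u)/(-8 + w))
z(-7, 9)*(-18*1) - 471 = (6*(19 - 7)/(-8 + 9))*(-18*1) - 471 = (6*12/1)*(-18) - 471 = (6*1*12)*(-18) - 471 = 72*(-18) - 471 = -1296 - 471 = -1767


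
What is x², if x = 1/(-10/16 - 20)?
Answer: 64/27225 ≈ 0.0023508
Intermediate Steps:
x = -8/165 (x = 1/(-10*1/16 - 20) = 1/(-5/8 - 20) = 1/(-165/8) = -8/165 ≈ -0.048485)
x² = (-8/165)² = 64/27225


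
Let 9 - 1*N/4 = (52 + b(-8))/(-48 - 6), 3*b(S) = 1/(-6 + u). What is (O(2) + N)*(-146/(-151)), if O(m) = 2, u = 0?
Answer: 1484674/36693 ≈ 40.462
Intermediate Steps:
b(S) = -1/18 (b(S) = 1/(3*(-6 + 0)) = (1/3)/(-6) = (1/3)*(-1/6) = -1/18)
N = 9683/243 (N = 36 - 4*(52 - 1/18)/(-48 - 6) = 36 - 1870/(9*(-54)) = 36 - 1870*(-1)/(9*54) = 36 - 4*(-935/972) = 36 + 935/243 = 9683/243 ≈ 39.848)
(O(2) + N)*(-146/(-151)) = (2 + 9683/243)*(-146/(-151)) = 10169*(-146*(-1/151))/243 = (10169/243)*(146/151) = 1484674/36693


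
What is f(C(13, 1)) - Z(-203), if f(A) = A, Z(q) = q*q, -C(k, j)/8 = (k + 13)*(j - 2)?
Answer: -41001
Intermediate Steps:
C(k, j) = -8*(-2 + j)*(13 + k) (C(k, j) = -8*(k + 13)*(j - 2) = -8*(13 + k)*(-2 + j) = -8*(-2 + j)*(13 + k))
Z(q) = q²
f(C(13, 1)) - Z(-203) = (208 - 104*1 + 16*13 - 8*1*13) - 1*(-203)² = (208 - 104 + 208 - 104) - 1*41209 = 208 - 41209 = -41001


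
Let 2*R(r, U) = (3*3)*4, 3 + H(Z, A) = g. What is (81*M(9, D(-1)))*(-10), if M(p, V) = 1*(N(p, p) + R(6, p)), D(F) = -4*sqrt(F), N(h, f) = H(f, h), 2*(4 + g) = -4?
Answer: -7290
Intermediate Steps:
g = -6 (g = -4 + (1/2)*(-4) = -4 - 2 = -6)
H(Z, A) = -9 (H(Z, A) = -3 - 6 = -9)
N(h, f) = -9
R(r, U) = 18 (R(r, U) = ((3*3)*4)/2 = (9*4)/2 = (1/2)*36 = 18)
M(p, V) = 9 (M(p, V) = 1*(-9 + 18) = 1*9 = 9)
(81*M(9, D(-1)))*(-10) = (81*9)*(-10) = 729*(-10) = -7290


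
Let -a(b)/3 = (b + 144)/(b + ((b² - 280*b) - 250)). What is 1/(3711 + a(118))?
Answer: 3208/11905019 ≈ 0.00026947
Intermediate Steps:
a(b) = -3*(144 + b)/(-250 + b² - 279*b) (a(b) = -3*(b + 144)/(b + ((b² - 280*b) - 250)) = -3*(144 + b)/(b + (-250 + b² - 280*b)) = -3*(144 + b)/(-250 + b² - 279*b))
1/(3711 + a(118)) = 1/(3711 + 3*(144 + 118)/(250 - 1*118² + 279*118)) = 1/(3711 + 3*262/(250 - 1*13924 + 32922)) = 1/(3711 + 3*262/(250 - 13924 + 32922)) = 1/(3711 + 3*262/19248) = 1/(3711 + 3*(1/19248)*262) = 1/(3711 + 131/3208) = 1/(11905019/3208) = 3208/11905019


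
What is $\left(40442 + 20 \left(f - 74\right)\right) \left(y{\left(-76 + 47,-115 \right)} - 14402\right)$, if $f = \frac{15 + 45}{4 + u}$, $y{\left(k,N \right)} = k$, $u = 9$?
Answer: $- \frac{7326705286}{13} \approx -5.6359 \cdot 10^{8}$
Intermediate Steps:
$f = \frac{60}{13}$ ($f = \frac{15 + 45}{4 + 9} = \frac{60}{13} \approx 4.6154$)
$\left(40442 + 20 \left(f - 74\right)\right) \left(y{\left(-76 + 47,-115 \right)} - 14402\right) = \left(40442 + 20 \left(\frac{60}{13} - 74\right)\right) \left(\left(-76 + 47\right) - 14402\right) = \left(40442 + 20 \left(- \frac{902}{13}\right)\right) \left(-29 - 14402\right) = \left(40442 - \frac{18040}{13}\right) \left(-14431\right) = \frac{507706}{13} \left(-14431\right) = - \frac{7326705286}{13}$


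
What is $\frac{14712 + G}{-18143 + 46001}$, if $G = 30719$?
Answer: $\frac{45431}{27858} \approx 1.6308$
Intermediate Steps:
$\frac{14712 + G}{-18143 + 46001} = \frac{14712 + 30719}{-18143 + 46001} = \frac{45431}{27858}$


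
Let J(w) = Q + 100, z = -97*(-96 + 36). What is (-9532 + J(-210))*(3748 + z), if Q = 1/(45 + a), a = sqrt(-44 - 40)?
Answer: 9568*(-18864*sqrt(21) + 424439*I)/(-45*I + 2*sqrt(21)) ≈ -9.0245e+7 - 41.586*I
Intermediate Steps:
a = 2*I*sqrt(21) (a = sqrt(-84) = 2*I*sqrt(21) ≈ 9.1651*I)
z = 5820 (z = -97*(-60) = 5820)
Q = 1/(45 + 2*I*sqrt(21)) ≈ 0.021337 - 0.0043457*I
J(w) = 70315/703 - 2*I*sqrt(21)/2109 (J(w) = (15/703 - 2*I*sqrt(21)/2109) + 100 = 70315/703 - 2*I*sqrt(21)/2109)
(-9532 + J(-210))*(3748 + z) = (-9532 + (70315/703 - 2*I*sqrt(21)/2109))*(3748 + 5820) = (-6630681/703 - 2*I*sqrt(21)/2109)*9568 = -63442355808/703 - 19136*I*sqrt(21)/2109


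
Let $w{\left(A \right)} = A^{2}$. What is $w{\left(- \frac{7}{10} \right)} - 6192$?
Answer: $- \frac{619151}{100} \approx -6191.5$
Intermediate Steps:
$w{\left(- \frac{7}{10} \right)} - 6192 = \left(- \frac{7}{10}\right)^{2} - 6192 = \frac{49}{100} - 6192 = - \frac{619151}{100}$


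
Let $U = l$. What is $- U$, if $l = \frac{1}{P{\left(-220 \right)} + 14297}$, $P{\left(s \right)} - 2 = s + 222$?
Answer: $- \frac{1}{14301} \approx -6.9925 \cdot 10^{-5}$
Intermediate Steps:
$P{\left(s \right)} = 224 + s$ ($P{\left(s \right)} = 2 + \left(s + 222\right) = 2 + \left(222 + s\right) = 224 + s$)
$l = \frac{1}{14301}$ ($l = \frac{1}{\left(224 - 220\right) + 14297} = \frac{1}{4 + 14297} = \frac{1}{14301} \approx 6.9925 \cdot 10^{-5}$)
$U = \frac{1}{14301} \approx 6.9925 \cdot 10^{-5}$
$- U = \left(-1\right) \frac{1}{14301} = - \frac{1}{14301}$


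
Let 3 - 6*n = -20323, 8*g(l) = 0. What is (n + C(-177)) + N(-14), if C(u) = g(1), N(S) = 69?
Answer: 10370/3 ≈ 3456.7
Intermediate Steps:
g(l) = 0 (g(l) = (1/8)*0 = 0)
C(u) = 0
n = 10163/3 (n = 1/2 - 1/6*(-20323) = 1/2 + 20323/6 = 10163/3 ≈ 3387.7)
(n + C(-177)) + N(-14) = (10163/3 + 0) + 69 = 10163/3 + 69 = 10370/3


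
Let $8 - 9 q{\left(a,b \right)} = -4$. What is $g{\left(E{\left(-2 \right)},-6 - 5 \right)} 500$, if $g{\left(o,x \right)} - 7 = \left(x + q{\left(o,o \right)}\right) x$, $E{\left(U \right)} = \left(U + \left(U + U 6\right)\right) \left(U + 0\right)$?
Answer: $\frac{170000}{3} \approx 56667.0$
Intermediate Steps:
$q{\left(a,b \right)} = \frac{4}{3}$ ($q{\left(a,b \right)} = \frac{8}{9} - - \frac{4}{9} = \frac{8}{9} + \frac{4}{9} = \frac{4}{3}$)
$E{\left(U \right)} = 8 U^{2}$ ($E{\left(U \right)} = \left(U + \left(U + 6 U\right)\right) U = \left(U + 7 U\right) U = 8 U U = 8 U^{2}$)
$g{\left(o,x \right)} = 7 + x \left(\frac{4}{3} + x\right)$ ($g{\left(o,x \right)} = 7 + \left(x + \frac{4}{3}\right) x = 7 + \left(\frac{4}{3} + x\right) x = 7 + x \left(\frac{4}{3} + x\right)$)
$g{\left(E{\left(-2 \right)},-6 - 5 \right)} 500 = \left(7 + \left(-6 - 5\right)^{2} + \frac{4 \left(-6 - 5\right)}{3}\right) 500 = \left(7 + \left(-11\right)^{2} + \frac{4}{3} \left(-11\right)\right) 500 = \left(7 + 121 - \frac{44}{3}\right) 500 = \frac{340}{3} \cdot 500 = \frac{170000}{3}$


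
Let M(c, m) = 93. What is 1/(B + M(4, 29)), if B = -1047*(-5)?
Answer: 1/5328 ≈ 0.00018769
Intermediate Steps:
B = 5235
1/(B + M(4, 29)) = 1/(5235 + 93) = 1/5328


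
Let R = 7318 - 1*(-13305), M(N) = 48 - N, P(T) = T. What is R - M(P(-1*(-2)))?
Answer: 20577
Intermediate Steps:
R = 20623 (R = 7318 + 13305 = 20623)
R - M(P(-1*(-2))) = 20623 - (48 - (-1)*(-2)) = 20623 - (48 - 1*2) = 20623 - (48 - 2) = 20623 - 1*46 = 20623 - 46 = 20577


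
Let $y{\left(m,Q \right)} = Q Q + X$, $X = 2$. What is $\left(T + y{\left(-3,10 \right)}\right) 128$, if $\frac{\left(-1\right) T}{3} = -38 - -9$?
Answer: $24192$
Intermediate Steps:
$y{\left(m,Q \right)} = 2 + Q^{2}$ ($y{\left(m,Q \right)} = Q Q + 2 = Q^{2} + 2 = 2 + Q^{2}$)
$T = 87$ ($T = - 3 \left(-38 - -9\right) = - 3 \left(-38 + 9\right) = \left(-3\right) \left(-29\right) = 87$)
$\left(T + y{\left(-3,10 \right)}\right) 128 = \left(87 + \left(2 + 10^{2}\right)\right) 128 = \left(87 + \left(2 + 100\right)\right) 128 = \left(87 + 102\right) 128 = 189 \cdot 128 = 24192$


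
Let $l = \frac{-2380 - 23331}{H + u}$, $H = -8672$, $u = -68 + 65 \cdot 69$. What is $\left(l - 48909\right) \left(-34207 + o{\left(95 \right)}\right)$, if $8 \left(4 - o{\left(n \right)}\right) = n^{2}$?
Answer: $\frac{14703548240129}{8510} \approx 1.7278 \cdot 10^{9}$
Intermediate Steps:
$u = 4417$ ($u = -68 + 4485 = 4417$)
$l = \frac{25711}{4255}$ ($l = \frac{-2380 - 23331}{-8672 + 4417} = - \frac{25711}{-4255} = \left(-25711\right) \left(- \frac{1}{4255}\right) = \frac{25711}{4255} \approx 6.0425$)
$o{\left(n \right)} = 4 - \frac{n^{2}}{8}$
$\left(l - 48909\right) \left(-34207 + o{\left(95 \right)}\right) = \left(\frac{25711}{4255} - 48909\right) \left(-34207 + \left(4 - \frac{95^{2}}{8}\right)\right) = - \frac{208082084 \left(-34207 + \left(4 - \frac{9025}{8}\right)\right)}{4255} = - \frac{208082084 \left(-34207 - \frac{8993}{8}\right)}{4255} = \left(- \frac{208082084}{4255}\right) \left(- \frac{282649}{8}\right) = \frac{14703548240129}{8510}$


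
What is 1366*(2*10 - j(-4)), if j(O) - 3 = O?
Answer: 28686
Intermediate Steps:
j(O) = 3 + O
1366*(2*10 - j(-4)) = 1366*(2*10 - (3 - 4)) = 1366*(20 - 1*(-1)) = 1366*(20 + 1) = 1366*21 = 28686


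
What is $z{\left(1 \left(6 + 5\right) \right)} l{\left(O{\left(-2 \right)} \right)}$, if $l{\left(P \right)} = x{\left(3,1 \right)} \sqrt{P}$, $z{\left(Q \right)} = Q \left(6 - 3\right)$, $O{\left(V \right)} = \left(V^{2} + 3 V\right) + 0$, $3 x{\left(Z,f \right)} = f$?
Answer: $11 i \sqrt{2} \approx 15.556 i$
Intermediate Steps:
$x{\left(Z,f \right)} = \frac{f}{3}$
$O{\left(V \right)} = V^{2} + 3 V$
$z{\left(Q \right)} = 3 Q$ ($z{\left(Q \right)} = Q 3 = 3 Q$)
$l{\left(P \right)} = \frac{\sqrt{P}}{3}$ ($l{\left(P \right)} = \frac{1}{3} \cdot 1 \sqrt{P} = \frac{\sqrt{P}}{3}$)
$z{\left(1 \left(6 + 5\right) \right)} l{\left(O{\left(-2 \right)} \right)} = 3 \cdot 1 \left(6 + 5\right) \frac{\sqrt{- 2 \left(3 - 2\right)}}{3} = 3 \cdot 1 \cdot 11 \frac{\sqrt{\left(-2\right) 1}}{3} = 3 \cdot 11 \frac{\sqrt{-2}}{3} = 33 \frac{i \sqrt{2}}{3} = 11 i \sqrt{2}$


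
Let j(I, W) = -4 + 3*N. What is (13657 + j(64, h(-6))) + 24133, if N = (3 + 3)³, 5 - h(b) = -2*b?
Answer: 38434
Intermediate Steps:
h(b) = 5 + 2*b (h(b) = 5 - (-2)*b = 5 + 2*b)
N = 216 (N = 6³ = 216)
j(I, W) = 644 (j(I, W) = -4 + 3*216 = -4 + 648 = 644)
(13657 + j(64, h(-6))) + 24133 = (13657 + 644) + 24133 = 14301 + 24133 = 38434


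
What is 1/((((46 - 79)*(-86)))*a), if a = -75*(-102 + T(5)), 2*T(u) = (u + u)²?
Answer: 1/11068200 ≈ 9.0349e-8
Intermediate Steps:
T(u) = 2*u² (T(u) = (u + u)²/2 = (2*u)²/2 = (4*u²)/2 = 2*u²)
a = 3900 (a = -75*(-102 + 2*5²) = -75*(-102 + 2*25) = -75*(-102 + 50) = -75*(-52) = 3900)
1/((((46 - 79)*(-86)))*a) = 1/(((46 - 79)*(-86))*3900) = (1/3900)/(-33*(-86)) = (1/3900)/2838 = (1/2838)*(1/3900) = 1/11068200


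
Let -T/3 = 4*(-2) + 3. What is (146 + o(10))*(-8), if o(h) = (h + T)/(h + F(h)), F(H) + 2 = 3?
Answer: -13048/11 ≈ -1186.2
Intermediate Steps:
F(H) = 1 (F(H) = -2 + 3 = 1)
T = 15 (T = -3*(4*(-2) + 3) = -3*(-8 + 3) = -3*(-5) = 15)
o(h) = (15 + h)/(1 + h) (o(h) = (h + 15)/(h + 1) = (15 + h)/(1 + h))
(146 + o(10))*(-8) = (146 + (15 + 10)/(1 + 10))*(-8) = (146 + 25/11)*(-8) = (1631/11)*(-8) = -13048/11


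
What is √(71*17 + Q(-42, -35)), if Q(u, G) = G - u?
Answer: √1214 ≈ 34.843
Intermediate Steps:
√(71*17 + Q(-42, -35)) = √(71*17 + (-35 - 1*(-42))) = √(1207 + (-35 + 42)) = √(1207 + 7) = √1214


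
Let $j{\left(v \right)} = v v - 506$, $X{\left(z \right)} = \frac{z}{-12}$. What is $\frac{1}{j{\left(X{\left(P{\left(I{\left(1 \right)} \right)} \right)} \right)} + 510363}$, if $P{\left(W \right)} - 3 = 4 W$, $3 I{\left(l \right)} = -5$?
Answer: $\frac{1296}{660774793} \approx 1.9613 \cdot 10^{-6}$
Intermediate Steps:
$I{\left(l \right)} = - \frac{5}{3}$ ($I{\left(l \right)} = \frac{1}{3} \left(-5\right) = - \frac{5}{3}$)
$P{\left(W \right)} = 3 + 4 W$
$X{\left(z \right)} = - \frac{z}{12}$ ($X{\left(z \right)} = z \left(- \frac{1}{12}\right) = - \frac{z}{12}$)
$j{\left(v \right)} = -506 + v^{2}$ ($j{\left(v \right)} = v^{2} - 506 = -506 + v^{2}$)
$\frac{1}{j{\left(X{\left(P{\left(I{\left(1 \right)} \right)} \right)} \right)} + 510363} = \frac{1}{\left(-506 + \left(- \frac{3 + 4 \left(- \frac{5}{3}\right)}{12}\right)^{2}\right) + 510363} = \frac{1}{\left(-506 + \left(- \frac{3 - \frac{20}{3}}{12}\right)^{2}\right) + 510363} = \frac{1}{\left(-506 + \left(\left(- \frac{1}{12}\right) \left(- \frac{11}{3}\right)\right)^{2}\right) + 510363} = \frac{1}{\left(-506 + \left(\frac{11}{36}\right)^{2}\right) + 510363} = \frac{1}{\left(-506 + \frac{121}{1296}\right) + 510363} = \frac{1}{- \frac{655655}{1296} + 510363} = \frac{1}{\frac{660774793}{1296}} = \frac{1296}{660774793}$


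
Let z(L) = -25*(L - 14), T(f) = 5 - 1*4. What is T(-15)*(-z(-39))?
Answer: -1325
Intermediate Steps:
T(f) = 1 (T(f) = 5 - 4 = 1)
z(L) = 350 - 25*L (z(L) = -25*(-14 + L) = 350 - 25*L)
T(-15)*(-z(-39)) = 1*(-(350 - 25*(-39))) = 1*(-(350 + 975)) = 1*(-1*1325) = 1*(-1325) = -1325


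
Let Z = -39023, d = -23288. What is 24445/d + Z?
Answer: -908792069/23288 ≈ -39024.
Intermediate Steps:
24445/d + Z = 24445/(-23288) - 39023 = 24445*(-1/23288) - 39023 = -24445/23288 - 39023 = -908792069/23288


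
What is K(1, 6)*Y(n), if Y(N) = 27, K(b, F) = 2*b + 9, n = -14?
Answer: 297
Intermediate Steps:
K(b, F) = 9 + 2*b
K(1, 6)*Y(n) = (9 + 2*1)*27 = (9 + 2)*27 = 11*27 = 297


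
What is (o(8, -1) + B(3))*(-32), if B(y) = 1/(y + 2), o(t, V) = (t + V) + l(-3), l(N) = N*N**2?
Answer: 3168/5 ≈ 633.60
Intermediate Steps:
l(N) = N**3
o(t, V) = -27 + V + t (o(t, V) = (t + V) + (-3)**3 = (V + t) - 27 = -27 + V + t)
B(y) = 1/(2 + y)
(o(8, -1) + B(3))*(-32) = ((-27 - 1 + 8) + 1/(2 + 3))*(-32) = (-20 + 1/5)*(-32) = -99/5*(-32) = 3168/5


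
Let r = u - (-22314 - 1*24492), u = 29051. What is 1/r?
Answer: 1/75857 ≈ 1.3183e-5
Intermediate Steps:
r = 75857 (r = 29051 - (-22314 - 1*24492) = 29051 - (-22314 - 24492) = 29051 - 1*(-46806) = 29051 + 46806 = 75857)
1/r = 1/75857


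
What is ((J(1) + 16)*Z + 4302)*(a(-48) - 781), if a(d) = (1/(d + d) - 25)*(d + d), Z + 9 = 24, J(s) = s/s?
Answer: 7382340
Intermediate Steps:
J(s) = 1
Z = 15 (Z = -9 + 24 = 15)
a(d) = 2*d*(-25 + 1/(2*d)) (a(d) = (1/(2*d) - 25)*(2*d) = (-25 + 1/(2*d))*(2*d) = 2*d*(-25 + 1/(2*d)))
((J(1) + 16)*Z + 4302)*(a(-48) - 781) = ((1 + 16)*15 + 4302)*((1 - 50*(-48)) - 781) = (17*15 + 4302)*((1 + 2400) - 781) = (255 + 4302)*(2401 - 781) = 4557*1620 = 7382340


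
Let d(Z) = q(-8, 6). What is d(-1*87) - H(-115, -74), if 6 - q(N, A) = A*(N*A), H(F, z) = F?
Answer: 409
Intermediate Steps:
q(N, A) = 6 - N*A² (q(N, A) = 6 - A*N*A = 6 - A*A*N = 6 - N*A²)
d(Z) = 294 (d(Z) = 6 - 1*(-8)*6² = 6 - 1*(-8)*36 = 6 + 288 = 294)
d(-1*87) - H(-115, -74) = 294 - 1*(-115) = 294 + 115 = 409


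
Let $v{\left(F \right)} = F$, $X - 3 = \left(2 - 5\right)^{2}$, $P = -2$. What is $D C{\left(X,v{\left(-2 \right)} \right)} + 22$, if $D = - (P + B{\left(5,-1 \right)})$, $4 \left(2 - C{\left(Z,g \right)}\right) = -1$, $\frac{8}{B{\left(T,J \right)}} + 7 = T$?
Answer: $\frac{71}{2} \approx 35.5$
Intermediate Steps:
$B{\left(T,J \right)} = \frac{8}{-7 + T}$
$X = 12$ ($X = 3 + \left(2 - 5\right)^{2} = 3 + \left(-3\right)^{2} = 3 + 9 = 12$)
$C{\left(Z,g \right)} = \frac{9}{4}$ ($C{\left(Z,g \right)} = 2 - - \frac{1}{4} = 2 + \frac{1}{4} = \frac{9}{4}$)
$D = 6$ ($D = - (-2 + \frac{8}{-7 + 5}) = - (-2 + \frac{8}{-2}) = - (-2 + 8 \left(- \frac{1}{2}\right)) = - (-2 - 4) = \left(-1\right) \left(-6\right) = 6$)
$D C{\left(X,v{\left(-2 \right)} \right)} + 22 = 6 \cdot \frac{9}{4} + 22 = \frac{27}{2} + 22 = \frac{71}{2}$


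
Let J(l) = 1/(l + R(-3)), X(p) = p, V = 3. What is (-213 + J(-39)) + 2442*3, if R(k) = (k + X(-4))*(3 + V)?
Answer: 576152/81 ≈ 7113.0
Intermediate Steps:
R(k) = -24 + 6*k (R(k) = (k - 4)*(3 + 3) = (-4 + k)*6 = -24 + 6*k)
J(l) = 1/(-42 + l) (J(l) = 1/(l + (-24 + 6*(-3))) = 1/(l + (-24 - 18)) = 1/(l - 42) = 1/(-42 + l))
(-213 + J(-39)) + 2442*3 = (-213 + 1/(-42 - 39)) + 2442*3 = (-213 + 1/(-81)) + 7326 = (-213 - 1/81) + 7326 = -17254/81 + 7326 = 576152/81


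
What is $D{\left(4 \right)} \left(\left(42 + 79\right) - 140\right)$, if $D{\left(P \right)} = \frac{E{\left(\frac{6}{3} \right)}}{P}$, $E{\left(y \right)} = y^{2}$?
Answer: $-19$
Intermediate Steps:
$D{\left(P \right)} = \frac{4}{P}$ ($D{\left(P \right)} = \frac{\left(\frac{6}{3}\right)^{2}}{P} = \frac{\left(6 \cdot \frac{1}{3}\right)^{2}}{P} = \frac{2^{2}}{P} = \frac{4}{P}$)
$D{\left(4 \right)} \left(\left(42 + 79\right) - 140\right) = \frac{4}{4} \left(\left(42 + 79\right) - 140\right) = 4 \cdot \frac{1}{4} \left(121 - 140\right) = 1 \left(-19\right) = -19$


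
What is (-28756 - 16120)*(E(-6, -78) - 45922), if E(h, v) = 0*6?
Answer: 2060795672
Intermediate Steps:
E(h, v) = 0
(-28756 - 16120)*(E(-6, -78) - 45922) = (-28756 - 16120)*(0 - 45922) = -44876*(-45922) = 2060795672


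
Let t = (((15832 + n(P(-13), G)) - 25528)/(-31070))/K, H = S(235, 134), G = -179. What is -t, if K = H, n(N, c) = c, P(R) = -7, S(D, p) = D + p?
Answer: -1975/2292966 ≈ -0.00086133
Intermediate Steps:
H = 369 (H = 235 + 134 = 369)
K = 369
t = 1975/2292966 (t = (((15832 - 179) - 25528)/(-31070))/369 = ((15653 - 25528)*(-1/31070))*(1/369) = -9875*(-1/31070)*(1/369) = (1975/6214)*(1/369) = 1975/2292966 ≈ 0.00086133)
-t = -1*1975/2292966 = -1975/2292966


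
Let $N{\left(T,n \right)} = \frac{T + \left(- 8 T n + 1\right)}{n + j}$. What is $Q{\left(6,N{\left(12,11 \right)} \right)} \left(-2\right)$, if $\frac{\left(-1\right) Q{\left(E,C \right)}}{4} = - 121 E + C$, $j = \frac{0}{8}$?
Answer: $- \frac{72232}{11} \approx -6566.5$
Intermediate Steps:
$j = 0$ ($j = 0 \cdot \frac{1}{8} = 0$)
$N{\left(T,n \right)} = \frac{1 + T - 8 T n}{n}$ ($N{\left(T,n \right)} = \frac{T + \left(- 8 T n + 1\right)}{n + 0} = \frac{T - \left(-1 + 8 T n\right)}{n} = \frac{1 + T - 8 T n}{n}$)
$Q{\left(E,C \right)} = - 4 C + 484 E$ ($Q{\left(E,C \right)} = - 4 \left(- 121 E + C\right) = - 4 \left(C - 121 E\right) = - 4 C + 484 E$)
$Q{\left(6,N{\left(12,11 \right)} \right)} \left(-2\right) = \left(- 4 \frac{1 + 12 - 96 \cdot 11}{11} + 484 \cdot 6\right) \left(-2\right) = \left(- 4 \frac{1 + 12 - 1056}{11} + 2904\right) \left(-2\right) = \left(- 4 \cdot \frac{1}{11} \left(-1043\right) + 2904\right) \left(-2\right) = \left(\left(-4\right) \left(- \frac{1043}{11}\right) + 2904\right) \left(-2\right) = \left(\frac{4172}{11} + 2904\right) \left(-2\right) = \frac{36116}{11} \left(-2\right) = - \frac{72232}{11}$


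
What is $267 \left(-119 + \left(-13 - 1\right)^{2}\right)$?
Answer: $20559$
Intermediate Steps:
$267 \left(-119 + \left(-13 - 1\right)^{2}\right) = 267 \left(-119 + \left(-14\right)^{2}\right) = 267 \left(-119 + 196\right) = 267 \cdot 77 = 20559$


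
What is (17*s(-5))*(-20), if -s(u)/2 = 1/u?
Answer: -136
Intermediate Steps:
s(u) = -2/u
(17*s(-5))*(-20) = (17*(-2/(-5)))*(-20) = (17*(-2*(-⅕)))*(-20) = (17*(⅖))*(-20) = (34/5)*(-20) = -136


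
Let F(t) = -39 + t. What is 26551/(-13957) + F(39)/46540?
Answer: -26551/13957 ≈ -1.9023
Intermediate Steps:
26551/(-13957) + F(39)/46540 = 26551/(-13957) + (-39 + 39)/46540 = 26551*(-1/13957) + 0*(1/46540) = -26551/13957 + 0 = -26551/13957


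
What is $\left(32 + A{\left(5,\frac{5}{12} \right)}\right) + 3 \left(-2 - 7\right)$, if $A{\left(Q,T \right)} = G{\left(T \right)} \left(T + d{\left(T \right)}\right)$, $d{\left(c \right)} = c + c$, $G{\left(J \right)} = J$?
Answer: $\frac{265}{48} \approx 5.5208$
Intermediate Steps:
$d{\left(c \right)} = 2 c$
$A{\left(Q,T \right)} = 3 T^{2}$ ($A{\left(Q,T \right)} = T \left(T + 2 T\right) = T 3 T = 3 T^{2}$)
$\left(32 + A{\left(5,\frac{5}{12} \right)}\right) + 3 \left(-2 - 7\right) = \left(32 + 3 \left(\frac{5}{12}\right)^{2}\right) + 3 \left(-2 - 7\right) = \left(32 + 3 \left(5 \cdot \frac{1}{12}\right)^{2}\right) + 3 \left(-9\right) = \left(32 + 3 \left(\frac{5}{12}\right)^{2}\right) - 27 = \left(32 + 3 \cdot \frac{25}{144}\right) - 27 = \left(32 + \frac{25}{48}\right) - 27 = \frac{1561}{48} - 27 = \frac{265}{48}$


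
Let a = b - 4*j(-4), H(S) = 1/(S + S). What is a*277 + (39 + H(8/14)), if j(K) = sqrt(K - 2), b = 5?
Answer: 11399/8 - 1108*I*sqrt(6) ≈ 1424.9 - 2714.0*I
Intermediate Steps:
j(K) = sqrt(-2 + K)
H(S) = 1/(2*S)
a = 5 - 4*I*sqrt(6) (a = 5 - 4*sqrt(-2 - 4) = 5 - 4*I*sqrt(6) ≈ 5.0 - 9.798*I)
a*277 + (39 + H(8/14)) = (5 - 4*I*sqrt(6))*277 + (39 + 1/(2*((8/14)))) = (1385 - 1108*I*sqrt(6)) + (39 + 1/(2*((8*(1/14))))) = (1385 - 1108*I*sqrt(6)) + (39 + 1/(2*(4/7))) = (1385 - 1108*I*sqrt(6)) + (39 + (1/2)*(7/4)) = (1385 - 1108*I*sqrt(6)) + (39 + 7/8) = (1385 - 1108*I*sqrt(6)) + 319/8 = 11399/8 - 1108*I*sqrt(6)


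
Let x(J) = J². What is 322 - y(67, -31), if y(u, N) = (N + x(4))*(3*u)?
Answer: 3337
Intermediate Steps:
y(u, N) = 3*u*(16 + N) (y(u, N) = (N + 4²)*(3*u) = (N + 16)*(3*u) = (16 + N)*(3*u) = 3*u*(16 + N))
322 - y(67, -31) = 322 - 3*67*(16 - 31) = 322 - 3*67*(-15) = 322 - 1*(-3015) = 322 + 3015 = 3337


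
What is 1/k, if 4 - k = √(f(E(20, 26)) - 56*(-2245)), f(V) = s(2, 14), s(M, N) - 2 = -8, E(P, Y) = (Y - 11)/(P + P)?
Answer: -2/62849 - √125714/125698 ≈ -0.0028526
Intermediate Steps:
E(P, Y) = (-11 + Y)/(2*P) (E(P, Y) = (-11 + Y)/((2*P)) = (-11 + Y)*(1/(2*P)) = (-11 + Y)/(2*P))
s(M, N) = -6 (s(M, N) = 2 - 8 = -6)
f(V) = -6
k = 4 - √125714 (k = 4 - √(-6 - 56*(-2245)) = 4 - √(-6 + 125720) = 4 - √125714 ≈ -350.56)
1/k = 1/(4 - √125714)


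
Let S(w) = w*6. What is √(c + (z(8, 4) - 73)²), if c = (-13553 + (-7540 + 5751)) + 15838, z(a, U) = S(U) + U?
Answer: √2521 ≈ 50.210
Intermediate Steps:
S(w) = 6*w
z(a, U) = 7*U (z(a, U) = 6*U + U = 7*U)
c = 496 (c = (-13553 - 1789) + 15838 = -15342 + 15838 = 496)
√(c + (z(8, 4) - 73)²) = √(496 + (7*4 - 73)²) = √(496 + (28 - 73)²) = √(496 + (-45)²) = √(496 + 2025) = √2521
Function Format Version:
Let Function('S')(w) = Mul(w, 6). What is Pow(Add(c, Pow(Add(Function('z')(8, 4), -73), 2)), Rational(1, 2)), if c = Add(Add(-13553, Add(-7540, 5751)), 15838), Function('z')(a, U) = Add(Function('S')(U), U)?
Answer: Pow(2521, Rational(1, 2)) ≈ 50.210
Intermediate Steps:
Function('S')(w) = Mul(6, w)
Function('z')(a, U) = Mul(7, U) (Function('z')(a, U) = Add(Mul(6, U), U) = Mul(7, U))
c = 496 (c = Add(Add(-13553, -1789), 15838) = Add(-15342, 15838) = 496)
Pow(Add(c, Pow(Add(Function('z')(8, 4), -73), 2)), Rational(1, 2)) = Pow(Add(496, Pow(Add(Mul(7, 4), -73), 2)), Rational(1, 2)) = Pow(Add(496, Pow(Add(28, -73), 2)), Rational(1, 2)) = Pow(Add(496, Pow(-45, 2)), Rational(1, 2)) = Pow(Add(496, 2025), Rational(1, 2)) = Pow(2521, Rational(1, 2))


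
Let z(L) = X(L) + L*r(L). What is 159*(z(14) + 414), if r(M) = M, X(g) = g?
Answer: 99216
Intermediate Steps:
z(L) = L + L**2 (z(L) = L + L*L = L + L**2)
159*(z(14) + 414) = 159*(14*(1 + 14) + 414) = 159*(14*15 + 414) = 159*(210 + 414) = 159*624 = 99216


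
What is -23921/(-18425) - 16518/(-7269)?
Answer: 159408633/44643775 ≈ 3.5707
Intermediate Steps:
-23921/(-18425) - 16518/(-7269) = -23921*(-1/18425) - 16518*(-1/7269) = 23921/18425 + 5506/2423 = 159408633/44643775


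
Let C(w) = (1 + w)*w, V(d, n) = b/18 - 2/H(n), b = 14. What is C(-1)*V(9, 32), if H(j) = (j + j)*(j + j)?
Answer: 0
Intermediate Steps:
H(j) = 4*j² (H(j) = (2*j)*(2*j) = 4*j²)
V(d, n) = 7/9 - 1/(2*n²) (V(d, n) = 14/18 - 2*1/(4*n²) = 14*(1/18) - 1/(2*n²) = 7/9 - 1/(2*n²))
C(w) = w*(1 + w)
C(-1)*V(9, 32) = (-(1 - 1))*(7/9 - ½/32²) = (-1*0)*(7/9 - ½*1/1024) = 0*(7/9 - 1/2048) = 0*(14327/18432) = 0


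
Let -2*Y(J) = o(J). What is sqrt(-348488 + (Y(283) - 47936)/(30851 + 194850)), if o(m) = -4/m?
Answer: I*sqrt(3938408212629379370)/3361757 ≈ 590.33*I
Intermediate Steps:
Y(J) = 2/J (Y(J) = -(-2)/J = 2/J)
sqrt(-348488 + (Y(283) - 47936)/(30851 + 194850)) = sqrt(-348488 + (2/283 - 47936)/(30851 + 194850)) = sqrt(-348488 + (2*(1/283) - 47936)/225701) = sqrt(-348488 + (2/283 - 47936)*(1/225701)) = sqrt(-348488 - 13565886/283*1/225701) = sqrt(-348488 - 713994/3361757) = sqrt(-1171532687410/3361757) = I*sqrt(3938408212629379370)/3361757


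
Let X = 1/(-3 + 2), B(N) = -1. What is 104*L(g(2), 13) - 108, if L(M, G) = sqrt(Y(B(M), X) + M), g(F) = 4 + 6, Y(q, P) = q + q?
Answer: -108 + 208*sqrt(2) ≈ 186.16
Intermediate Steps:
X = -1 (X = 1/(-1) = -1)
Y(q, P) = 2*q
g(F) = 10
L(M, G) = sqrt(-2 + M) (L(M, G) = sqrt(2*(-1) + M) = sqrt(-2 + M))
104*L(g(2), 13) - 108 = 104*sqrt(-2 + 10) - 108 = 104*sqrt(8) - 108 = 104*(2*sqrt(2)) - 108 = 208*sqrt(2) - 108 = -108 + 208*sqrt(2)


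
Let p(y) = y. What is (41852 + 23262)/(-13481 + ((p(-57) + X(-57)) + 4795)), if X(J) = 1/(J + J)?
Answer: -7422996/996703 ≈ -7.4475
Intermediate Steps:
X(J) = 1/(2*J)
(41852 + 23262)/(-13481 + ((p(-57) + X(-57)) + 4795)) = (41852 + 23262)/(-13481 + ((-57 + (½)/(-57)) + 4795)) = 65114/(-13481 + ((-57 + (½)*(-1/57)) + 4795)) = 65114/(-13481 + ((-57 - 1/114) + 4795)) = 65114/(-13481 + (-6499/114 + 4795)) = 65114/(-13481 + 540131/114) = 65114/(-996703/114) = 65114*(-114/996703) = -7422996/996703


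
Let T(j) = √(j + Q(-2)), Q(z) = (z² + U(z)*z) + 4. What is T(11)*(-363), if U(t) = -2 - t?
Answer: -363*√19 ≈ -1582.3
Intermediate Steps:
Q(z) = 4 + z² + z*(-2 - z) (Q(z) = (z² + (-2 - z)*z) + 4 = (z² + z*(-2 - z)) + 4 = 4 + z² + z*(-2 - z))
T(j) = √(8 + j) (T(j) = √(j + (4 - 2*(-2))) = √(j + (4 + 4)) = √(j + 8) = √(8 + j))
T(11)*(-363) = √(8 + 11)*(-363) = √19*(-363) = -363*√19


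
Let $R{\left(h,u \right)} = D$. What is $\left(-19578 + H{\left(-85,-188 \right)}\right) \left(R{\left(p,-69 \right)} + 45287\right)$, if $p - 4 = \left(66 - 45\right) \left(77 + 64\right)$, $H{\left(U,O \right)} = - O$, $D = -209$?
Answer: $-874062420$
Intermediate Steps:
$p = 2965$ ($p = 4 + \left(66 - 45\right) \left(77 + 64\right) = 4 + 21 \cdot 141 = 4 + 2961 = 2965$)
$R{\left(h,u \right)} = -209$
$\left(-19578 + H{\left(-85,-188 \right)}\right) \left(R{\left(p,-69 \right)} + 45287\right) = \left(-19578 - -188\right) \left(-209 + 45287\right) = \left(-19578 + 188\right) 45078 = \left(-19390\right) 45078 = -874062420$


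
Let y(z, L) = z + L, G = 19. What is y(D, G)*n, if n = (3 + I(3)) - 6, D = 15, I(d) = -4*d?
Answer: -510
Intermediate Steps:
n = -15 (n = (3 - 4*3) - 6 = (3 - 12) - 6 = -9 - 6 = -15)
y(z, L) = L + z
y(D, G)*n = (19 + 15)*(-15) = 34*(-15) = -510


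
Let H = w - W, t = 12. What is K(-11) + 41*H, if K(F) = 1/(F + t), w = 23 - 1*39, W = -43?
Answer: 1108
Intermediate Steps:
w = -16 (w = 23 - 39 = -16)
H = 27 (H = -16 - 1*(-43) = -16 + 43 = 27)
K(F) = 1/(12 + F) (K(F) = 1/(F + 12) = 1/(12 + F))
K(-11) + 41*H = 1/(12 - 11) + 41*27 = 1/1 + 1107 = 1 + 1107 = 1108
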